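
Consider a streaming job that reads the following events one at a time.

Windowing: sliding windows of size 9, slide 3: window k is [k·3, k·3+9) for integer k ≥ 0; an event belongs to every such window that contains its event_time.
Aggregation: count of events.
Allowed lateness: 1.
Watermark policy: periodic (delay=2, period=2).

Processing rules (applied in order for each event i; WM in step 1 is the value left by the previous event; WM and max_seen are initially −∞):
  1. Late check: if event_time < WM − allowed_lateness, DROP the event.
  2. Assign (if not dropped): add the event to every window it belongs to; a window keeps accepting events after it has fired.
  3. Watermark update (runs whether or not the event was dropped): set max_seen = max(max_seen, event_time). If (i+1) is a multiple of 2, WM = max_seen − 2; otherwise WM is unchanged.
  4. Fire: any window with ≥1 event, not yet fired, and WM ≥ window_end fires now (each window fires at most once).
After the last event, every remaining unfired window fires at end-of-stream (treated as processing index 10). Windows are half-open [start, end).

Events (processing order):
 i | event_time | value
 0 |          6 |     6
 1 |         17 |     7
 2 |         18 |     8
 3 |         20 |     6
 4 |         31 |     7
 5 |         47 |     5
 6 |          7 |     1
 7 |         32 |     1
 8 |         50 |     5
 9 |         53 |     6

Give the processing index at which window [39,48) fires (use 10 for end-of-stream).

i=0 t=6 v=6: → [6,15),[3,12),[0,9); WM=−∞
i=1 t=17 v=7: → [15,24),[12,21),[9,18); WM=15; [0,9) fires=1 [3,12) fires=1 [6,15) fires=1
i=2 t=18 v=8: → [18,27),[15,24),[12,21); WM=15
i=3 t=20 v=6: → [18,27),[15,24),[12,21); WM=18; [9,18) fires=1
i=4 t=31 v=7: → [30,39),[27,36),[24,33); WM=18
i=5 t=47 v=5: → [45,54),[42,51),[39,48); WM=45; [12,21) fires=3 [15,24) fires=3 [18,27) fires=2 [24,33) fires=1 [27,36) fires=1 [30,39) fires=1
i=6 t=7 v=1: DROP (t<45-1); WM=45
i=7 t=32 v=1: DROP (t<45-1); WM=45
i=8 t=50 v=5: → [48,57),[45,54),[42,51); WM=45
i=9 t=53 v=6: → [51,60),[48,57),[45,54); WM=51; [39,48) fires=1 [42,51) fires=2

9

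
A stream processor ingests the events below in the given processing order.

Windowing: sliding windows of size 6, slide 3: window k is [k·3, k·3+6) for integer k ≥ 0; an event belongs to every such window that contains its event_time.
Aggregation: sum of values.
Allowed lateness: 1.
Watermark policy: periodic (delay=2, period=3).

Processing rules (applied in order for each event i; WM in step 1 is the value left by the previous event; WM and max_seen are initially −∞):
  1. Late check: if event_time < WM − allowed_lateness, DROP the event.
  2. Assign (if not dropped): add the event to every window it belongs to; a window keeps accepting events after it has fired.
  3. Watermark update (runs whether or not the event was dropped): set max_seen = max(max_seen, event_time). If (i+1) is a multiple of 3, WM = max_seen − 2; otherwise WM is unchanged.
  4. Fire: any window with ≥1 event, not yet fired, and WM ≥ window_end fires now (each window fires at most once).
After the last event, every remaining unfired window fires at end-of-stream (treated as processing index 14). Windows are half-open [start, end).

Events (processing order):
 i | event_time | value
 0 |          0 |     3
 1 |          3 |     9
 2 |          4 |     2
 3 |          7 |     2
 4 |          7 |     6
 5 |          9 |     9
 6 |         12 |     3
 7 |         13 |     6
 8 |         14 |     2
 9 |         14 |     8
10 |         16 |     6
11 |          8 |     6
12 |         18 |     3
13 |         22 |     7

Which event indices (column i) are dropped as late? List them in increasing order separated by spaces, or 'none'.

11

i=0 t=0 v=3: → [0,6); WM=−∞
i=1 t=3 v=9: → [3,9),[0,6); WM=−∞
i=2 t=4 v=2: → [3,9),[0,6); WM=2
i=3 t=7 v=2: → [6,12),[3,9); WM=2
i=4 t=7 v=6: → [6,12),[3,9); WM=2
i=5 t=9 v=9: → [9,15),[6,12); WM=7; [0,6) fires=14
i=6 t=12 v=3: → [12,18),[9,15); WM=7
i=7 t=13 v=6: → [12,18),[9,15); WM=7
i=8 t=14 v=2: → [12,18),[9,15); WM=12; [3,9) fires=19 [6,12) fires=17
i=9 t=14 v=8: → [12,18),[9,15); WM=12
i=10 t=16 v=6: → [15,21),[12,18); WM=12
i=11 t=8 v=6: DROP (t<12-1); WM=14
i=12 t=18 v=3: → [18,24),[15,21); WM=14
i=13 t=22 v=7: → [21,27),[18,24); WM=14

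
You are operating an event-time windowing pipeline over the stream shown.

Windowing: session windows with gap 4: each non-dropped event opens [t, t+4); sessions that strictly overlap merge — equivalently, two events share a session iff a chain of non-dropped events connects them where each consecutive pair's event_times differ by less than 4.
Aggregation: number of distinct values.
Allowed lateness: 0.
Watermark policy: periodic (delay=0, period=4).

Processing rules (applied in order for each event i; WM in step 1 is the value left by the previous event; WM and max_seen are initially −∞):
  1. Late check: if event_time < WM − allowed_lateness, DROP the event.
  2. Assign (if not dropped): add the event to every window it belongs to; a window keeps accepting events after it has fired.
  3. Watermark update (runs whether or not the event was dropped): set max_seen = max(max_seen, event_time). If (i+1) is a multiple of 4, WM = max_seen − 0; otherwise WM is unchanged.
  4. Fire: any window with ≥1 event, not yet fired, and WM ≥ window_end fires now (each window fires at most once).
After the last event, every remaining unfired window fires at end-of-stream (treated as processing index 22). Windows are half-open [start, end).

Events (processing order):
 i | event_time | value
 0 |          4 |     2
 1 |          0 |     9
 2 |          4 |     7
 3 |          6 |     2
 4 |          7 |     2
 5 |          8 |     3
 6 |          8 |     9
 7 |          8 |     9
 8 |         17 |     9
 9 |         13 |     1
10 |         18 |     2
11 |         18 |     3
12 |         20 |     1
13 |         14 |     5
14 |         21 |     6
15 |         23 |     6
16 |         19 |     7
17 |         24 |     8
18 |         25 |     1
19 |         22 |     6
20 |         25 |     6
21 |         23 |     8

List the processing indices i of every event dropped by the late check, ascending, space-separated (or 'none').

13 16 19 21

i=0 t=4 v=2: → [4,8); WM=−∞
i=1 t=0 v=9: → [0,4); WM=−∞
i=2 t=4 v=7: → [4,8); WM=−∞
i=3 t=6 v=2: → [4,10); WM=6
i=4 t=7 v=2: → [4,11); WM=6
i=5 t=8 v=3: → [4,12); WM=6
i=6 t=8 v=9: → [4,12); WM=6
i=7 t=8 v=9: → [4,12); WM=8
i=8 t=17 v=9: → [17,21); WM=8
i=9 t=13 v=1: → [13,17); WM=8
i=10 t=18 v=2: → [17,22); WM=8
i=11 t=18 v=3: → [17,22); WM=18
i=12 t=20 v=1: → [17,24); WM=18
i=13 t=14 v=5: DROP (t<18-0); WM=18
i=14 t=21 v=6: → [17,25); WM=18
i=15 t=23 v=6: → [17,27); WM=23
i=16 t=19 v=7: DROP (t<23-0); WM=23
i=17 t=24 v=8: → [17,28); WM=23
i=18 t=25 v=1: → [17,29); WM=23
i=19 t=22 v=6: DROP (t<23-0); WM=25
i=20 t=25 v=6: → [17,29); WM=25
i=21 t=23 v=8: DROP (t<25-0); WM=25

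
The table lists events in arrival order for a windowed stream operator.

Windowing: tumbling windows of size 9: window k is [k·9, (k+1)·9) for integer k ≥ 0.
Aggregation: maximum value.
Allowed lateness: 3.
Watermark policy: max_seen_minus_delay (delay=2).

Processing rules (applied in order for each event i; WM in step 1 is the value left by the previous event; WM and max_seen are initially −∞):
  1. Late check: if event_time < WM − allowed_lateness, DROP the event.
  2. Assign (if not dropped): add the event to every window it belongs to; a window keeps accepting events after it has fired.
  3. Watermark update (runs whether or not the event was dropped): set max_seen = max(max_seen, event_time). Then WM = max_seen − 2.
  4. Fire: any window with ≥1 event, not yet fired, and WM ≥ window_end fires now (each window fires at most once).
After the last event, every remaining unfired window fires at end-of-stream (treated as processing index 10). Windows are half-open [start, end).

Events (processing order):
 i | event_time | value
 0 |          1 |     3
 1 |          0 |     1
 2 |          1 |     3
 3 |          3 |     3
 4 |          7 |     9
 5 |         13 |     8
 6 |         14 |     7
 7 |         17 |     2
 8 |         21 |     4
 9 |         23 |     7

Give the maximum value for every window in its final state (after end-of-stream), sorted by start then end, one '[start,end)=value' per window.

[0,9)=9 [9,18)=8 [18,27)=7

i=0 t=1 v=3: → [0,9); WM=-1
i=1 t=0 v=1: → [0,9); WM=-1
i=2 t=1 v=3: → [0,9); WM=-1
i=3 t=3 v=3: → [0,9); WM=1
i=4 t=7 v=9: → [0,9); WM=5
i=5 t=13 v=8: → [9,18); WM=11; [0,9) fires=9
i=6 t=14 v=7: → [9,18); WM=12
i=7 t=17 v=2: → [9,18); WM=15
i=8 t=21 v=4: → [18,27); WM=19; [9,18) fires=8
i=9 t=23 v=7: → [18,27); WM=21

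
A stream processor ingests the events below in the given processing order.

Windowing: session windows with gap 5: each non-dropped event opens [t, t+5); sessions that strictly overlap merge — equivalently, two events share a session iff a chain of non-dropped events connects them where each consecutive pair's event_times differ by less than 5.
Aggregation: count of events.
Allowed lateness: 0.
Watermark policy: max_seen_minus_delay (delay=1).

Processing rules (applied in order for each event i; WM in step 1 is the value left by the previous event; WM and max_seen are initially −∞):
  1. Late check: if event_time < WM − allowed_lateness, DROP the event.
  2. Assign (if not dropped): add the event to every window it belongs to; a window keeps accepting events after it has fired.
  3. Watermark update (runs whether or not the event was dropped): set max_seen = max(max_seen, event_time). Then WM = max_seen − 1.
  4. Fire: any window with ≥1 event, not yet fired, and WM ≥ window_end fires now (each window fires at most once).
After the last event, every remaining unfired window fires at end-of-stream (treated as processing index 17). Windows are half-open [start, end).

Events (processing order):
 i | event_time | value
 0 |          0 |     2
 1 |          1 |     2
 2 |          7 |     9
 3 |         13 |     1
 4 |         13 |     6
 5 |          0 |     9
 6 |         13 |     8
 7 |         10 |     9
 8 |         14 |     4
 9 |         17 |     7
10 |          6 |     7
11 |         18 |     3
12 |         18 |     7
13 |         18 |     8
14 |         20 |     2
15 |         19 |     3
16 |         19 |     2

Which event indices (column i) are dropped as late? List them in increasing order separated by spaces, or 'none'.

i=0 t=0 v=2: → [0,5); WM=-1
i=1 t=1 v=2: → [0,6); WM=0
i=2 t=7 v=9: → [7,12); WM=6
i=3 t=13 v=1: → [13,18); WM=12
i=4 t=13 v=6: → [13,18); WM=12
i=5 t=0 v=9: DROP (t<12-0); WM=12
i=6 t=13 v=8: → [13,18); WM=12
i=7 t=10 v=9: DROP (t<12-0); WM=12
i=8 t=14 v=4: → [13,19); WM=13
i=9 t=17 v=7: → [13,22); WM=16
i=10 t=6 v=7: DROP (t<16-0); WM=16
i=11 t=18 v=3: → [13,23); WM=17
i=12 t=18 v=7: → [13,23); WM=17
i=13 t=18 v=8: → [13,23); WM=17
i=14 t=20 v=2: → [13,25); WM=19
i=15 t=19 v=3: → [13,25); WM=19
i=16 t=19 v=2: → [13,25); WM=19

5 7 10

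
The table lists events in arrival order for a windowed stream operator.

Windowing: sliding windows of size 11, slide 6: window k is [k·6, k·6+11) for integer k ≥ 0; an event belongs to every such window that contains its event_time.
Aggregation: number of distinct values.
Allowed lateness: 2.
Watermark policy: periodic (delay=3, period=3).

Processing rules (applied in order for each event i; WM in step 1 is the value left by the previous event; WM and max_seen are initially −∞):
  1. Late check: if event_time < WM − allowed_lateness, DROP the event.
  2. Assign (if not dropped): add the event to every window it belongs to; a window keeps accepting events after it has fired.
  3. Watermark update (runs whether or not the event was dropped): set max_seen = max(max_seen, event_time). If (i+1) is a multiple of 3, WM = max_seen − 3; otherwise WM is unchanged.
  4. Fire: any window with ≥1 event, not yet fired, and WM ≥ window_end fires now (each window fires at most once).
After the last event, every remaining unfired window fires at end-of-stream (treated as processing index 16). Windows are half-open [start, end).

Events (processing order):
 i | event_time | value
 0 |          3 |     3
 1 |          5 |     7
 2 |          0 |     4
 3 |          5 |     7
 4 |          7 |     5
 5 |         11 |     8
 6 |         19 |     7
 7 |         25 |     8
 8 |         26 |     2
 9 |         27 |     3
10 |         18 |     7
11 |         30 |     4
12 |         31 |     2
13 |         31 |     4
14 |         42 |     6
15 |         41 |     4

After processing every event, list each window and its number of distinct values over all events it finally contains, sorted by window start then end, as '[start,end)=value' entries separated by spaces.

[0,11)=4 [6,17)=2 [12,23)=1 [18,29)=4 [24,35)=4 [30,41)=2 [36,47)=2 [42,53)=1

i=0 t=3 v=3: → [0,11); WM=−∞
i=1 t=5 v=7: → [0,11); WM=−∞
i=2 t=0 v=4: → [0,11); WM=2
i=3 t=5 v=7: → [0,11); WM=2
i=4 t=7 v=5: → [6,17),[0,11); WM=2
i=5 t=11 v=8: → [6,17); WM=8
i=6 t=19 v=7: → [18,29),[12,23); WM=8
i=7 t=25 v=8: → [24,35),[18,29); WM=8
i=8 t=26 v=2: → [24,35),[18,29); WM=23; [0,11) fires=4 [6,17) fires=2 [12,23) fires=1
i=9 t=27 v=3: → [24,35),[18,29); WM=23
i=10 t=18 v=7: DROP (t<23-2); WM=23
i=11 t=30 v=4: → [30,41),[24,35); WM=27
i=12 t=31 v=2: → [30,41),[24,35); WM=27
i=13 t=31 v=4: → [30,41),[24,35); WM=27
i=14 t=42 v=6: → [42,53),[36,47); WM=39; [18,29) fires=4 [24,35) fires=4
i=15 t=41 v=4: → [36,47); WM=39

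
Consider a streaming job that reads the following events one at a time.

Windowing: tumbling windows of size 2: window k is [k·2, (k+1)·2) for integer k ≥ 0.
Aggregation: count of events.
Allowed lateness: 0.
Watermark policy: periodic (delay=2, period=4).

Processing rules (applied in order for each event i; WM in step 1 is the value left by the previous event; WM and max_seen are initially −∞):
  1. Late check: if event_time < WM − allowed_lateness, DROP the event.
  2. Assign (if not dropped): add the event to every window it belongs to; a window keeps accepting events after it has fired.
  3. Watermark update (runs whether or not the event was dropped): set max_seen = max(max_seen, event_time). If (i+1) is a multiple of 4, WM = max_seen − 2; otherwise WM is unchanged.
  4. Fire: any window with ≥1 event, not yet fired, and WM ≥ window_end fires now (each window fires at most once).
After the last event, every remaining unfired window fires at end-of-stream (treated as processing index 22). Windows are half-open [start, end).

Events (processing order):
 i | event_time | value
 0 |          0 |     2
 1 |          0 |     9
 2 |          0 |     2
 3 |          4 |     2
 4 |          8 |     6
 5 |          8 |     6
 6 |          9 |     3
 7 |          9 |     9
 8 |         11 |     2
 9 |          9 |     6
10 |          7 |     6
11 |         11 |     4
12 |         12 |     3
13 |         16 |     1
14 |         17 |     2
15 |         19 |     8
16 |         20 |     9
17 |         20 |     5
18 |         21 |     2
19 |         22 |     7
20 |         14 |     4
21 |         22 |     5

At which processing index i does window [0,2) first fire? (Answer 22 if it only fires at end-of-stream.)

i=0 t=0 v=2: → [0,2); WM=−∞
i=1 t=0 v=9: → [0,2); WM=−∞
i=2 t=0 v=2: → [0,2); WM=−∞
i=3 t=4 v=2: → [4,6); WM=2; [0,2) fires=3
i=4 t=8 v=6: → [8,10); WM=2
i=5 t=8 v=6: → [8,10); WM=2
i=6 t=9 v=3: → [8,10); WM=2
i=7 t=9 v=9: → [8,10); WM=7; [4,6) fires=1
i=8 t=11 v=2: → [10,12); WM=7
i=9 t=9 v=6: → [8,10); WM=7
i=10 t=7 v=6: → [6,8); WM=7
i=11 t=11 v=4: → [10,12); WM=9; [6,8) fires=1
i=12 t=12 v=3: → [12,14); WM=9
i=13 t=16 v=1: → [16,18); WM=9
i=14 t=17 v=2: → [16,18); WM=9
i=15 t=19 v=8: → [18,20); WM=17; [8,10) fires=5 [10,12) fires=2 [12,14) fires=1
i=16 t=20 v=9: → [20,22); WM=17
i=17 t=20 v=5: → [20,22); WM=17
i=18 t=21 v=2: → [20,22); WM=17
i=19 t=22 v=7: → [22,24); WM=20; [16,18) fires=2 [18,20) fires=1
i=20 t=14 v=4: DROP (t<20-0); WM=20
i=21 t=22 v=5: → [22,24); WM=20

3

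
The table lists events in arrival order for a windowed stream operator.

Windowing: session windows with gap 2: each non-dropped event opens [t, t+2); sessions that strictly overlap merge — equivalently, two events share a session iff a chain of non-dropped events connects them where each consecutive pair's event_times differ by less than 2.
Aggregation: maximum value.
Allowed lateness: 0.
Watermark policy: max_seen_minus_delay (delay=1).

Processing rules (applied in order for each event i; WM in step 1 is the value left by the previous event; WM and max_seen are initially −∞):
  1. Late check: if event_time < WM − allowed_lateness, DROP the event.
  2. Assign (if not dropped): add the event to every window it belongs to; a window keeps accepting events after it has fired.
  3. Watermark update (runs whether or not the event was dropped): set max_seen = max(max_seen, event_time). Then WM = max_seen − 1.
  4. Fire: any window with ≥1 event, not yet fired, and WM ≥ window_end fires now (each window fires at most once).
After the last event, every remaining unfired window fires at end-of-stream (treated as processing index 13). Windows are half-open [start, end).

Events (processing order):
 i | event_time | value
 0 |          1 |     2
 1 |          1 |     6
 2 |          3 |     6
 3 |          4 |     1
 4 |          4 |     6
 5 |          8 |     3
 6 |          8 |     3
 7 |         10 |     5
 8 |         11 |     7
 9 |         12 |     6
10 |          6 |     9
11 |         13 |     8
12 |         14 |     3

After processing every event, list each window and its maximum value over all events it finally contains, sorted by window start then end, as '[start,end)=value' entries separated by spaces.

i=0 t=1 v=2: → [1,3); WM=0
i=1 t=1 v=6: → [1,3); WM=0
i=2 t=3 v=6: → [3,5); WM=2
i=3 t=4 v=1: → [3,6); WM=3
i=4 t=4 v=6: → [3,6); WM=3
i=5 t=8 v=3: → [8,10); WM=7
i=6 t=8 v=3: → [8,10); WM=7
i=7 t=10 v=5: → [10,12); WM=9
i=8 t=11 v=7: → [10,13); WM=10
i=9 t=12 v=6: → [10,14); WM=11
i=10 t=6 v=9: DROP (t<11-0); WM=11
i=11 t=13 v=8: → [10,15); WM=12
i=12 t=14 v=3: → [10,16); WM=13

[1,3)=6 [3,6)=6 [8,10)=3 [10,16)=8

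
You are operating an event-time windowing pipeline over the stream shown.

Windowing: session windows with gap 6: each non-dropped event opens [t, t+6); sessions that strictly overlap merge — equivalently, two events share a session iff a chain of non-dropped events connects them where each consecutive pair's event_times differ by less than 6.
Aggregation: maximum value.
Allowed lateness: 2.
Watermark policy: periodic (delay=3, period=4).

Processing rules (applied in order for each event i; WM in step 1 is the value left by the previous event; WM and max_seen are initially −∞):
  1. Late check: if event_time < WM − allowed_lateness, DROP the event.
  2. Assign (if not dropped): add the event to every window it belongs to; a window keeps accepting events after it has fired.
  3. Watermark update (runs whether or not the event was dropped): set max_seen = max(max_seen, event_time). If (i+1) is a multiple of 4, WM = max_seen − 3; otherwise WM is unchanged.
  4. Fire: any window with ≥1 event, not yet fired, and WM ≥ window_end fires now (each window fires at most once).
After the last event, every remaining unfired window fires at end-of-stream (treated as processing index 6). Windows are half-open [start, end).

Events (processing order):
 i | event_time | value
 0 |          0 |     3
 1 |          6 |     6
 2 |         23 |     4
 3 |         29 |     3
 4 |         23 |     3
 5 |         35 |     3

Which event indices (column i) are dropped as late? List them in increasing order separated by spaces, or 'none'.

i=0 t=0 v=3: → [0,6); WM=−∞
i=1 t=6 v=6: → [6,12); WM=−∞
i=2 t=23 v=4: → [23,29); WM=−∞
i=3 t=29 v=3: → [29,35); WM=26
i=4 t=23 v=3: DROP (t<26-2); WM=26
i=5 t=35 v=3: → [35,41); WM=26

4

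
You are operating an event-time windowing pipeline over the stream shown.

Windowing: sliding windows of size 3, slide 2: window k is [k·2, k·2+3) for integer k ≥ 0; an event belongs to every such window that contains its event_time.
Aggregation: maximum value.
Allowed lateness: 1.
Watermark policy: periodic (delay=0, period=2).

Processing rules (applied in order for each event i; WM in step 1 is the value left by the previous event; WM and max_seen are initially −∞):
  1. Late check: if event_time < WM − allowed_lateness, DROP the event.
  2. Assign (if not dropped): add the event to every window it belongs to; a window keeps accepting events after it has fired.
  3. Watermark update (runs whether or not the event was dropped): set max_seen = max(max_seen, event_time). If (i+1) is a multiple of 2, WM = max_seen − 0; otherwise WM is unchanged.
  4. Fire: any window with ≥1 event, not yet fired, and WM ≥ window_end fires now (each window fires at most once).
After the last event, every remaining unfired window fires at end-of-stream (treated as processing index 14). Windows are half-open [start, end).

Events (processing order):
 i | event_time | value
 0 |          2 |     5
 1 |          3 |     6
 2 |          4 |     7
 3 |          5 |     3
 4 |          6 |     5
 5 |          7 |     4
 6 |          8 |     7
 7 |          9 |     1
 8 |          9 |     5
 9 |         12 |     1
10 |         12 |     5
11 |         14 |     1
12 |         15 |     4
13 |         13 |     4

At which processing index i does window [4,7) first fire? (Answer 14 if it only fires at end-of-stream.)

i=0 t=2 v=5: → [2,5),[0,3); WM=−∞
i=1 t=3 v=6: → [2,5); WM=3; [0,3) fires=5
i=2 t=4 v=7: → [4,7),[2,5); WM=3
i=3 t=5 v=3: → [4,7); WM=5; [2,5) fires=7
i=4 t=6 v=5: → [6,9),[4,7); WM=5
i=5 t=7 v=4: → [6,9); WM=7; [4,7) fires=7
i=6 t=8 v=7: → [8,11),[6,9); WM=7
i=7 t=9 v=1: → [8,11); WM=9; [6,9) fires=7
i=8 t=9 v=5: → [8,11); WM=9
i=9 t=12 v=1: → [12,15),[10,13); WM=12; [8,11) fires=7
i=10 t=12 v=5: → [12,15),[10,13); WM=12
i=11 t=14 v=1: → [14,17),[12,15); WM=14; [10,13) fires=5
i=12 t=15 v=4: → [14,17); WM=14
i=13 t=13 v=4: → [12,15); WM=15; [12,15) fires=5

5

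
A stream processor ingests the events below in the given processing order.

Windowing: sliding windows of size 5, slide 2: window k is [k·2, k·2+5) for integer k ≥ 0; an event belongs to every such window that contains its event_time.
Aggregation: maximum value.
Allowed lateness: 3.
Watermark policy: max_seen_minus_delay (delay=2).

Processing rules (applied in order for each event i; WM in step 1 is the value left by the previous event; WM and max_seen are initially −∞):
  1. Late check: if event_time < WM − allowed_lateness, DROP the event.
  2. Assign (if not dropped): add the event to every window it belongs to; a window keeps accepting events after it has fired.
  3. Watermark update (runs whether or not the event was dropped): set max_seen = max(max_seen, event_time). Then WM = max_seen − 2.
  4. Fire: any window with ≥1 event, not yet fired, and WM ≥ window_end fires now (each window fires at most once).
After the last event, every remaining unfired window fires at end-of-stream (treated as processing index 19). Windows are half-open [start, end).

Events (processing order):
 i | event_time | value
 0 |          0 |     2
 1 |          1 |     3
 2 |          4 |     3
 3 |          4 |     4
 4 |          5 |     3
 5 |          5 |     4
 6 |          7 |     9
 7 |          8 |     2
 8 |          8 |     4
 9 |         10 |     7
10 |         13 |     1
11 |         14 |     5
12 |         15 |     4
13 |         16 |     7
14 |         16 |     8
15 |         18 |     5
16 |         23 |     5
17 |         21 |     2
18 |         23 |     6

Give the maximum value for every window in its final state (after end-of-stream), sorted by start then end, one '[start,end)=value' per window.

i=0 t=0 v=2: → [0,5); WM=-2
i=1 t=1 v=3: → [0,5); WM=-1
i=2 t=4 v=3: → [4,9),[2,7),[0,5); WM=2
i=3 t=4 v=4: → [4,9),[2,7),[0,5); WM=2
i=4 t=5 v=3: → [4,9),[2,7); WM=3
i=5 t=5 v=4: → [4,9),[2,7); WM=3
i=6 t=7 v=9: → [6,11),[4,9); WM=5; [0,5) fires=4
i=7 t=8 v=2: → [8,13),[6,11),[4,9); WM=6
i=8 t=8 v=4: → [8,13),[6,11),[4,9); WM=6
i=9 t=10 v=7: → [10,15),[8,13),[6,11); WM=8; [2,7) fires=4
i=10 t=13 v=1: → [12,17),[10,15); WM=11; [4,9) fires=9 [6,11) fires=9
i=11 t=14 v=5: → [14,19),[12,17),[10,15); WM=12
i=12 t=15 v=4: → [14,19),[12,17); WM=13; [8,13) fires=7
i=13 t=16 v=7: → [16,21),[14,19),[12,17); WM=14
i=14 t=16 v=8: → [16,21),[14,19),[12,17); WM=14
i=15 t=18 v=5: → [18,23),[16,21),[14,19); WM=16; [10,15) fires=7
i=16 t=23 v=5: → [22,27),[20,25); WM=21; [12,17) fires=8 [14,19) fires=8 [16,21) fires=8
i=17 t=21 v=2: → [20,25),[18,23); WM=21
i=18 t=23 v=6: → [22,27),[20,25); WM=21

[0,5)=4 [2,7)=4 [4,9)=9 [6,11)=9 [8,13)=7 [10,15)=7 [12,17)=8 [14,19)=8 [16,21)=8 [18,23)=5 [20,25)=6 [22,27)=6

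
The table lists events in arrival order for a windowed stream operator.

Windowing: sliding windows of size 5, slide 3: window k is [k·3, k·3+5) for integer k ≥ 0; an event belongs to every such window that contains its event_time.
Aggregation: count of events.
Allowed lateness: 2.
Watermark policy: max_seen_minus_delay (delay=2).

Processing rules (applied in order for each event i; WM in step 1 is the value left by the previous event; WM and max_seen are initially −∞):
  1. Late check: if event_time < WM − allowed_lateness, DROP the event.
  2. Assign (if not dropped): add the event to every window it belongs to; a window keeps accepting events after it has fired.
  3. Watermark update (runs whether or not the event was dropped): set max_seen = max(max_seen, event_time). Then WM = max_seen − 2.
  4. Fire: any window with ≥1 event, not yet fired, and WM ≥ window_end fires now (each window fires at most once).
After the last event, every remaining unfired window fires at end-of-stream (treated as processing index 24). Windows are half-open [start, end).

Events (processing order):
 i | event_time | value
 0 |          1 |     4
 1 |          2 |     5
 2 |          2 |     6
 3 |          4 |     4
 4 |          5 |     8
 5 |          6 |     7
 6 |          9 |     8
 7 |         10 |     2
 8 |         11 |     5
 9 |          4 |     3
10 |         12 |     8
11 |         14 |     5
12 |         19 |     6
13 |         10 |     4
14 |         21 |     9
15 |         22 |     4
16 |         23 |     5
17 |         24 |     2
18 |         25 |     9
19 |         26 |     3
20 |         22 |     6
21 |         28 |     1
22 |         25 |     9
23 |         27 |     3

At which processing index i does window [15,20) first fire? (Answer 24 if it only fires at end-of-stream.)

15

i=0 t=1 v=4: → [0,5); WM=-1
i=1 t=2 v=5: → [0,5); WM=0
i=2 t=2 v=6: → [0,5); WM=0
i=3 t=4 v=4: → [3,8),[0,5); WM=2
i=4 t=5 v=8: → [3,8); WM=3
i=5 t=6 v=7: → [6,11),[3,8); WM=4
i=6 t=9 v=8: → [9,14),[6,11); WM=7; [0,5) fires=4
i=7 t=10 v=2: → [9,14),[6,11); WM=8; [3,8) fires=3
i=8 t=11 v=5: → [9,14); WM=9
i=9 t=4 v=3: DROP (t<9-2); WM=9
i=10 t=12 v=8: → [12,17),[9,14); WM=10
i=11 t=14 v=5: → [12,17); WM=12; [6,11) fires=3
i=12 t=19 v=6: → [18,23),[15,20); WM=17; [9,14) fires=4 [12,17) fires=2
i=13 t=10 v=4: DROP (t<17-2); WM=17
i=14 t=21 v=9: → [21,26),[18,23); WM=19
i=15 t=22 v=4: → [21,26),[18,23); WM=20; [15,20) fires=1
i=16 t=23 v=5: → [21,26); WM=21
i=17 t=24 v=2: → [24,29),[21,26); WM=22
i=18 t=25 v=9: → [24,29),[21,26); WM=23; [18,23) fires=3
i=19 t=26 v=3: → [24,29); WM=24
i=20 t=22 v=6: → [21,26),[18,23); WM=24
i=21 t=28 v=1: → [27,32),[24,29); WM=26; [21,26) fires=6
i=22 t=25 v=9: → [24,29),[21,26); WM=26
i=23 t=27 v=3: → [27,32),[24,29); WM=26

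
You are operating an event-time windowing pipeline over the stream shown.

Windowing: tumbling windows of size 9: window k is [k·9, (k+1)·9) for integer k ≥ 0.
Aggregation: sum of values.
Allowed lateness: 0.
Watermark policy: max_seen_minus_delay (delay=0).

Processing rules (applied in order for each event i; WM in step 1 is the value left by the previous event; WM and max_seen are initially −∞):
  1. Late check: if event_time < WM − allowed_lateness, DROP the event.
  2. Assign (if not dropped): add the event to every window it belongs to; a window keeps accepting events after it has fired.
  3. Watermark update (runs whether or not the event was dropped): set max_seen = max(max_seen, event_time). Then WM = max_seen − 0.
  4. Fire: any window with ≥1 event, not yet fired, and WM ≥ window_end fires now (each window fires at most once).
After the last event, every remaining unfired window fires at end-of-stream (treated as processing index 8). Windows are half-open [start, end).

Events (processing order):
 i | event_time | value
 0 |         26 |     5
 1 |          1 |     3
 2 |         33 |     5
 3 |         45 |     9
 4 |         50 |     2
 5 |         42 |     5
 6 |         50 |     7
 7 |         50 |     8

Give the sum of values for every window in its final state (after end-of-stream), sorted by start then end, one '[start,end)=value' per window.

i=0 t=26 v=5: → [18,27); WM=26
i=1 t=1 v=3: DROP (t<26-0); WM=26
i=2 t=33 v=5: → [27,36); WM=33; [18,27) fires=5
i=3 t=45 v=9: → [45,54); WM=45; [27,36) fires=5
i=4 t=50 v=2: → [45,54); WM=50
i=5 t=42 v=5: DROP (t<50-0); WM=50
i=6 t=50 v=7: → [45,54); WM=50
i=7 t=50 v=8: → [45,54); WM=50

[18,27)=5 [27,36)=5 [45,54)=26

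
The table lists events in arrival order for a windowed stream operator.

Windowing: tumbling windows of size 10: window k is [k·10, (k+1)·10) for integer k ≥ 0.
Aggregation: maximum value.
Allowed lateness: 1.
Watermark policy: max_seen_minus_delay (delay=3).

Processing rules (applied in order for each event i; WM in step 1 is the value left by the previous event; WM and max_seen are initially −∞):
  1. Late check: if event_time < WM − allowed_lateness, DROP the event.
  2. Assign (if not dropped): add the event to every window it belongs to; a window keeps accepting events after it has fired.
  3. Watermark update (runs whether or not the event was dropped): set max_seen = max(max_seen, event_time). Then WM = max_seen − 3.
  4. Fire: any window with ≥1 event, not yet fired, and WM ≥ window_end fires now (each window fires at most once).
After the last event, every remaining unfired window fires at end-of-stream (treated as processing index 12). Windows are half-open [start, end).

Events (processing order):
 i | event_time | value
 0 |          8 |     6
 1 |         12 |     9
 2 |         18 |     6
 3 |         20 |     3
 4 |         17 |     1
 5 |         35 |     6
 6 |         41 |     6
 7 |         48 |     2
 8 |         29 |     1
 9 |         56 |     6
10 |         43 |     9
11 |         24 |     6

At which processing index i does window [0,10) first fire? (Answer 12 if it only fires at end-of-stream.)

i=0 t=8 v=6: → [0,10); WM=5
i=1 t=12 v=9: → [10,20); WM=9
i=2 t=18 v=6: → [10,20); WM=15; [0,10) fires=6
i=3 t=20 v=3: → [20,30); WM=17
i=4 t=17 v=1: → [10,20); WM=17
i=5 t=35 v=6: → [30,40); WM=32; [10,20) fires=9 [20,30) fires=3
i=6 t=41 v=6: → [40,50); WM=38
i=7 t=48 v=2: → [40,50); WM=45; [30,40) fires=6
i=8 t=29 v=1: DROP (t<45-1); WM=45
i=9 t=56 v=6: → [50,60); WM=53; [40,50) fires=6
i=10 t=43 v=9: DROP (t<53-1); WM=53
i=11 t=24 v=6: DROP (t<53-1); WM=53

2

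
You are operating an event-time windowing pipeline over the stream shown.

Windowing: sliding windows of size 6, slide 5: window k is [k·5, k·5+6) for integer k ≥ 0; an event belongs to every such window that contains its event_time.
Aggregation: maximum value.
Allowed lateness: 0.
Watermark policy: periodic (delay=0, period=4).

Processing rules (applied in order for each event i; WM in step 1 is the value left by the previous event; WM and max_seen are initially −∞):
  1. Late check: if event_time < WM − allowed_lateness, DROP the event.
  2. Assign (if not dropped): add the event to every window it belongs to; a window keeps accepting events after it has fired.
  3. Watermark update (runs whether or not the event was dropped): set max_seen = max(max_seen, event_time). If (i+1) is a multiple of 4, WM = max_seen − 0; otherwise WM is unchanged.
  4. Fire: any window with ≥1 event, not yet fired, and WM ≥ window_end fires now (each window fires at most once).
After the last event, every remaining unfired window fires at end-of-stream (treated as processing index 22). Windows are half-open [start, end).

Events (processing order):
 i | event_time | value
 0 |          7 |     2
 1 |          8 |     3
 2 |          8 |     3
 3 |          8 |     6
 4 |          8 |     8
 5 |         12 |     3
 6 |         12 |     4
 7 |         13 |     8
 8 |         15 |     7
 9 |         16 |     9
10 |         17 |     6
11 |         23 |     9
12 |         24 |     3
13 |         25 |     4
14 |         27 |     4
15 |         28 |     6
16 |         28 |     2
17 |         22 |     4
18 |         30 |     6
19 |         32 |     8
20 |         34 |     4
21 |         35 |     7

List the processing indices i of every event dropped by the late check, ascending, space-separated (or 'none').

i=0 t=7 v=2: → [5,11); WM=−∞
i=1 t=8 v=3: → [5,11); WM=−∞
i=2 t=8 v=3: → [5,11); WM=−∞
i=3 t=8 v=6: → [5,11); WM=8
i=4 t=8 v=8: → [5,11); WM=8
i=5 t=12 v=3: → [10,16); WM=8
i=6 t=12 v=4: → [10,16); WM=8
i=7 t=13 v=8: → [10,16); WM=13; [5,11) fires=8
i=8 t=15 v=7: → [15,21),[10,16); WM=13
i=9 t=16 v=9: → [15,21); WM=13
i=10 t=17 v=6: → [15,21); WM=13
i=11 t=23 v=9: → [20,26); WM=23; [10,16) fires=8 [15,21) fires=9
i=12 t=24 v=3: → [20,26); WM=23
i=13 t=25 v=4: → [25,31),[20,26); WM=23
i=14 t=27 v=4: → [25,31); WM=23
i=15 t=28 v=6: → [25,31); WM=28; [20,26) fires=9
i=16 t=28 v=2: → [25,31); WM=28
i=17 t=22 v=4: DROP (t<28-0); WM=28
i=18 t=30 v=6: → [30,36),[25,31); WM=28
i=19 t=32 v=8: → [30,36); WM=32; [25,31) fires=6
i=20 t=34 v=4: → [30,36); WM=32
i=21 t=35 v=7: → [35,41),[30,36); WM=32

17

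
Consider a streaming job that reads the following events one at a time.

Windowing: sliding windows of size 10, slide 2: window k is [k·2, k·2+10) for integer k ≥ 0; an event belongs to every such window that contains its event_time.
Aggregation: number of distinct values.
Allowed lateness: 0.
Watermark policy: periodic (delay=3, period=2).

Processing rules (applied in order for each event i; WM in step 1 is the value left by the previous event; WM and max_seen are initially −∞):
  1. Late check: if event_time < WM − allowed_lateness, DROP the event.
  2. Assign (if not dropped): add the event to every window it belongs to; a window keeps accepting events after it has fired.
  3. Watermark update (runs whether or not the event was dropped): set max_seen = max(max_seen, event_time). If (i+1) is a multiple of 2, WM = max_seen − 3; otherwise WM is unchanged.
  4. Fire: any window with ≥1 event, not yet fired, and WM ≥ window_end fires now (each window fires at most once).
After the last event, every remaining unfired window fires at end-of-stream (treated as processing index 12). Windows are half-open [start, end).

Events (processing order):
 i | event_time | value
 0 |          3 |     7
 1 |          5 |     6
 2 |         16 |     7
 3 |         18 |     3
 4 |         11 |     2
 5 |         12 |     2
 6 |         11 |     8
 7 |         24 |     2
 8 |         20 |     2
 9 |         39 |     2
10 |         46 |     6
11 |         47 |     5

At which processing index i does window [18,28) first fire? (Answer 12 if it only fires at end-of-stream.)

i=0 t=3 v=7: → [2,12),[0,10); WM=−∞
i=1 t=5 v=6: → [4,14),[2,12),[0,10); WM=2
i=2 t=16 v=7: → [16,26),[14,24),[12,22),[10,20),[8,18); WM=2
i=3 t=18 v=3: → [18,28),[16,26),[14,24),[12,22),[10,20); WM=15; [0,10) fires=2 [2,12) fires=2 [4,14) fires=1
i=4 t=11 v=2: DROP (t<15-0); WM=15
i=5 t=12 v=2: DROP (t<15-0); WM=15
i=6 t=11 v=8: DROP (t<15-0); WM=15
i=7 t=24 v=2: → [24,34),[22,32),[20,30),[18,28),[16,26); WM=21; [8,18) fires=1 [10,20) fires=2
i=8 t=20 v=2: DROP (t<21-0); WM=21
i=9 t=39 v=2: → [38,48),[36,46),[34,44),[32,42),[30,40); WM=36; [12,22) fires=2 [14,24) fires=2 [16,26) fires=3 [18,28) fires=2 [20,30) fires=1 [22,32) fires=1 [24,34) fires=1
i=10 t=46 v=6: → [46,56),[44,54),[42,52),[40,50),[38,48); WM=36
i=11 t=47 v=5: → [46,56),[44,54),[42,52),[40,50),[38,48); WM=44; [30,40) fires=1 [32,42) fires=1 [34,44) fires=1

9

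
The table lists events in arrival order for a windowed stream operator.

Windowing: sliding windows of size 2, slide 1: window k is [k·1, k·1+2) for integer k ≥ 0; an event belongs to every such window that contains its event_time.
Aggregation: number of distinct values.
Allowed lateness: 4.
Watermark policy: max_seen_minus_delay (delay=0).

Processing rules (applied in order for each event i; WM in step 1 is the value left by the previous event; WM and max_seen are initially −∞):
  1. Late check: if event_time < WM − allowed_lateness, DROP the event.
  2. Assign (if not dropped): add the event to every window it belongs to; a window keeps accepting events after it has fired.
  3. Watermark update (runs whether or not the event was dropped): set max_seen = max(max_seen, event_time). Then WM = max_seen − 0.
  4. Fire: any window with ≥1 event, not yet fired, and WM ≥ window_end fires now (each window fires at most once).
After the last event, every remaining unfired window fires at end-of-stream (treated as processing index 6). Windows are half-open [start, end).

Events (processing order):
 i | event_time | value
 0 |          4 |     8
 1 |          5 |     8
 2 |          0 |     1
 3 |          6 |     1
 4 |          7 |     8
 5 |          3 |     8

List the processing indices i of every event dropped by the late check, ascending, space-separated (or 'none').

i=0 t=4 v=8: → [4,6),[3,5); WM=4
i=1 t=5 v=8: → [5,7),[4,6); WM=5; [3,5) fires=1
i=2 t=0 v=1: DROP (t<5-4); WM=5
i=3 t=6 v=1: → [6,8),[5,7); WM=6; [4,6) fires=1
i=4 t=7 v=8: → [7,9),[6,8); WM=7; [5,7) fires=2
i=5 t=3 v=8: → [3,5),[2,4); WM=7; [2,4) fires=1

2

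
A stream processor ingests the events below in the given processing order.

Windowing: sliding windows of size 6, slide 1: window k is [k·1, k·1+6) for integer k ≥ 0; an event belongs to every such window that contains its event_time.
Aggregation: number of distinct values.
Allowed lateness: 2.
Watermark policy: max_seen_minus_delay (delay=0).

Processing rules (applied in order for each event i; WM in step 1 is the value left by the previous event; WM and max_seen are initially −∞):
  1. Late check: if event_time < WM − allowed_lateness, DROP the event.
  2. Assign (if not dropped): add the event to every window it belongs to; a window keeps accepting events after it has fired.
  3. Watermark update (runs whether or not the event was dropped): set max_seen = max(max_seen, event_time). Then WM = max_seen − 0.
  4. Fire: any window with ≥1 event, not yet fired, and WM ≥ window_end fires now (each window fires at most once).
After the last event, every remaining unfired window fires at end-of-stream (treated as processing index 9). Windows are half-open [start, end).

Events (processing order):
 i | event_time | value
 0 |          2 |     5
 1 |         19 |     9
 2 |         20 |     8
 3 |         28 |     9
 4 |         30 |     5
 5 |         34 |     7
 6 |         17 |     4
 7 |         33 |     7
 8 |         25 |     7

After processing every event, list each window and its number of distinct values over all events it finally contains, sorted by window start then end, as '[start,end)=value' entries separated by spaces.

[0,6)=1 [1,7)=1 [2,8)=1 [14,20)=1 [15,21)=2 [16,22)=2 [17,23)=2 [18,24)=2 [19,25)=2 [20,26)=1 [23,29)=1 [24,30)=1 [25,31)=2 [26,32)=2 [27,33)=2 [28,34)=3 [29,35)=2 [30,36)=2 [31,37)=1 [32,38)=1 [33,39)=1 [34,40)=1

i=0 t=2 v=5: → [2,8),[1,7),[0,6); WM=2
i=1 t=19 v=9: → [19,25),[18,24),[17,23),[16,22),[15,21),[14,20); WM=19; [0,6) fires=1 [1,7) fires=1 [2,8) fires=1
i=2 t=20 v=8: → [20,26),[19,25),[18,24),[17,23),[16,22),[15,21); WM=20; [14,20) fires=1
i=3 t=28 v=9: → [28,34),[27,33),[26,32),[25,31),[24,30),[23,29); WM=28; [15,21) fires=2 [16,22) fires=2 [17,23) fires=2 [18,24) fires=2 [19,25) fires=2 [20,26) fires=1
i=4 t=30 v=5: → [30,36),[29,35),[28,34),[27,33),[26,32),[25,31); WM=30; [23,29) fires=1 [24,30) fires=1
i=5 t=34 v=7: → [34,40),[33,39),[32,38),[31,37),[30,36),[29,35); WM=34; [25,31) fires=2 [26,32) fires=2 [27,33) fires=2 [28,34) fires=2
i=6 t=17 v=4: DROP (t<34-2); WM=34
i=7 t=33 v=7: → [33,39),[32,38),[31,37),[30,36),[29,35),[28,34); WM=34
i=8 t=25 v=7: DROP (t<34-2); WM=34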